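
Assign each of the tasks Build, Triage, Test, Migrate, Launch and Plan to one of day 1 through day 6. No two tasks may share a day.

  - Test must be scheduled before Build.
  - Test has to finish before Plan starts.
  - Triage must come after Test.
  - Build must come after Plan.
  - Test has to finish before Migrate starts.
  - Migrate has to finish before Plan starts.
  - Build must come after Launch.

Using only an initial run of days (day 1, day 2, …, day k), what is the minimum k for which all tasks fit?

6

The precedence chain requires at least 4 distinct days.
With at most 1 per day and 6 tasks, at least 6 days are needed.
6 works (last occupied day: day 6): for example Test in day 1; Triage in day 6; Migrate in day 2; Build in day 5; Plan in day 3; Launch in day 4.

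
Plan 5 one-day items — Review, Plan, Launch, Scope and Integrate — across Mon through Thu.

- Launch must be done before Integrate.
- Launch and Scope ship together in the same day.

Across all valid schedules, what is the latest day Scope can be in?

Scope must be in the same day as Launch, which can't be after Wed, so Scope is at most Wed.
Scope at Wed is achievable: Launch -> Wed, Plan -> Mon, Integrate -> Thu, Scope -> Wed, Review -> Mon.

Wed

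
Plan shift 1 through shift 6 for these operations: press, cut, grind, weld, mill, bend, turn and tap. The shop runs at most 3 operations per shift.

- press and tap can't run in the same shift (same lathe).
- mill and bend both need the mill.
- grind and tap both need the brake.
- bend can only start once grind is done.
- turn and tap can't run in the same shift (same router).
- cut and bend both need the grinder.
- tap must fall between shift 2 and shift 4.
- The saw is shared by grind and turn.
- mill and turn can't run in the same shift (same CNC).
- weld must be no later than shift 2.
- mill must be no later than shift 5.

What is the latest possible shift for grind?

Downstream work caps grind at shift 5.
grind at shift 5 is achievable: turn -> shift 3; bend -> shift 6; cut -> shift 2; weld -> shift 1; mill -> shift 1; grind -> shift 5; tap -> shift 2; press -> shift 1.

shift 5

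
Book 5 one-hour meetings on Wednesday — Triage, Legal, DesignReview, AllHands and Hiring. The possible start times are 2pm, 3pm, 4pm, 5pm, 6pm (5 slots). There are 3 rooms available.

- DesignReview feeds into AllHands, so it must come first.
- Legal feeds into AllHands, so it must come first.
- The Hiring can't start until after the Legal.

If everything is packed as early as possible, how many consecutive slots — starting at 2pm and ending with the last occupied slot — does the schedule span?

2 slots

The precedence chain requires at least 2 distinct slots.
With at most 3 per slot and 5 meetings, at least 2 slots are needed.
2 works (last occupied slot: 3pm): for example Legal in 2pm; DesignReview in 2pm; Triage in 2pm; Hiring in 3pm; AllHands in 3pm.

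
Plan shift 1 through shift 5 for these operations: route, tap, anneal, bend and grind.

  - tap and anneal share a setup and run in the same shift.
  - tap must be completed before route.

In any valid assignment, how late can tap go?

shift 4

Downstream work caps tap at shift 4.
tap at shift 4 is achievable: anneal=shift 4; route=shift 5; grind=shift 1; tap=shift 4; bend=shift 1.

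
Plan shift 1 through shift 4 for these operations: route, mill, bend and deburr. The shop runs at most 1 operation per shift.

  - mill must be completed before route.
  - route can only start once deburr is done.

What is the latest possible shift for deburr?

shift 3

Downstream work caps deburr at shift 3.
deburr at shift 3 is achievable: route=shift 4; deburr=shift 3; mill=shift 1; bend=shift 2.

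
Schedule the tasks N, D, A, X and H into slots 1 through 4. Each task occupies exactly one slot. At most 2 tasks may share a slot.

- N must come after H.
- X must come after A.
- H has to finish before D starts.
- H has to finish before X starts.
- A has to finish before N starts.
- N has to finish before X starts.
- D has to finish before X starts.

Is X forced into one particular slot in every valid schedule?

No

X can be 3 (e.g. D=2, H=1, N=2, X=3, A=1) or 4 (e.g. H -> 1; D -> 2; A -> 1; X -> 4; N -> 2).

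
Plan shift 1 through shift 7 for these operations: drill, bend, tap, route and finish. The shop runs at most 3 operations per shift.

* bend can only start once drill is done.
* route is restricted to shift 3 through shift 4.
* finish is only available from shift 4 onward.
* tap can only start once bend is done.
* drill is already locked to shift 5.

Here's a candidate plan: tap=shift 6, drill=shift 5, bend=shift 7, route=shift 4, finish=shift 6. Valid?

finish is only available from shift 4 onward — holds.
drill is already locked to shift 5 — holds.
tap can only start once bend is done — violated.
The shop runs at most 3 operations per shift — holds.
bend can only start once drill is done — holds.
route is restricted to shift 3 through shift 4 — holds.

No. tap can only start once bend is done is not satisfied.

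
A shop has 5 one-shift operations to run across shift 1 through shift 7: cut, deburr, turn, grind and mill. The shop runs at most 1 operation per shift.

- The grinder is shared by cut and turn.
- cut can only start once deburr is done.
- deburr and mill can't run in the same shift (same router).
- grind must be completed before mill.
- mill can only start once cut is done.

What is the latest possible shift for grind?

Downstream work caps grind at shift 6.
grind at shift 6 is achievable: mill -> shift 7; deburr -> shift 1; grind -> shift 6; turn -> shift 3; cut -> shift 2.

shift 6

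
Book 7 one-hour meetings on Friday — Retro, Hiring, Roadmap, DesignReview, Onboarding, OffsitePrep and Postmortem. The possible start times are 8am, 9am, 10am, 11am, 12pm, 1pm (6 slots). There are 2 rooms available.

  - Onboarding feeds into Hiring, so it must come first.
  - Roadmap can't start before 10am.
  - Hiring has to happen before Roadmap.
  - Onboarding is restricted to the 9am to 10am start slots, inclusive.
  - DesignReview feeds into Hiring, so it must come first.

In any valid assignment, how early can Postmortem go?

8am

Postmortem at 8am is achievable: DesignReview -> 8am; Onboarding -> 9am; Retro -> 9am; OffsitePrep -> 10am; Hiring -> 10am; Postmortem -> 8am; Roadmap -> 11am.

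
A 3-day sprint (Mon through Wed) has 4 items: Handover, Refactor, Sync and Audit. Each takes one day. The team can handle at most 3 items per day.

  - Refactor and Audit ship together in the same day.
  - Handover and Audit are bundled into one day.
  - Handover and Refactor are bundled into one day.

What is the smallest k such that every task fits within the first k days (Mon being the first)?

2

With at most 3 per day and 4 tasks, at least 2 days are needed.
2 works (last occupied day: Tue): for example Audit -> Mon; Handover -> Mon; Refactor -> Mon; Sync -> Tue.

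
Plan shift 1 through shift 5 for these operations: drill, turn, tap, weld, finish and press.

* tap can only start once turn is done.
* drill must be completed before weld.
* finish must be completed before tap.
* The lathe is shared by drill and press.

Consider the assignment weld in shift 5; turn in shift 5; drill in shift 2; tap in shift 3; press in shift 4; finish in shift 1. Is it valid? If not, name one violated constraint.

Invalid. tap can only start once turn is done.

drill must be completed before weld — holds.
tap can only start once turn is done — violated.
The lathe is shared by drill and press — holds.
finish must be completed before tap — holds.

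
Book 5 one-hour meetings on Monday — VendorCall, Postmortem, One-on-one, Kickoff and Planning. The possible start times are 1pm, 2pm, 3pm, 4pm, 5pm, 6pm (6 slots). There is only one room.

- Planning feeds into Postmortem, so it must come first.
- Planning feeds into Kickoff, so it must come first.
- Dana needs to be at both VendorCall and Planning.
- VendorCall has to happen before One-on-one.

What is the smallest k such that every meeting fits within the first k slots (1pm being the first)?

The precedence chain requires at least 2 distinct slots.
With at most 1 per slot and 5 meetings, at least 5 slots are needed.
5 works (last occupied slot: 5pm): for example One-on-one=4pm, VendorCall=2pm, Postmortem=3pm, Kickoff=5pm, Planning=1pm.

5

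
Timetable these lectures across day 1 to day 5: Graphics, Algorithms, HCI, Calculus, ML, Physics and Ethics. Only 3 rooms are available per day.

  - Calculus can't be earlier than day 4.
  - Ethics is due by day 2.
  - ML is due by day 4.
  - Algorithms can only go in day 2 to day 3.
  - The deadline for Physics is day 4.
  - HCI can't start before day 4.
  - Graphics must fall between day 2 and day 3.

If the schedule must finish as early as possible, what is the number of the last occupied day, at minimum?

With at most 3 per day and 7 lectures, at least 3 days are needed.
HCI can't be placed before day 4, so the schedule must run through at least day 4.
4 works (last occupied day: day 4): for example Physics -> day 1; HCI -> day 4; Graphics -> day 2; Calculus -> day 4; Algorithms -> day 2; ML -> day 1; Ethics -> day 1.

4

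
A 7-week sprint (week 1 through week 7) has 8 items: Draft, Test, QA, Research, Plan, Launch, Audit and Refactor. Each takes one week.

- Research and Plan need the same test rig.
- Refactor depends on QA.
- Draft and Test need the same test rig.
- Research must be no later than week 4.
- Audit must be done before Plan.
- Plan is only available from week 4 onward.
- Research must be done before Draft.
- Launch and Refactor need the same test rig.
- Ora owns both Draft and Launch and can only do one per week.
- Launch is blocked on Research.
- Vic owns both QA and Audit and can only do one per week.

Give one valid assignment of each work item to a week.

Draft in week 2; Audit in week 2; Research in week 1; QA in week 1; Plan in week 4; Test in week 1; Launch in week 3; Refactor in week 2

Checking: Research(week 1) before Launch(week 3); Audit(week 2) before Plan(week 4); Research(week 1) before Draft(week 2); QA(week 1) before Refactor(week 2); Draft(week 2) != Test(week 1); QA(week 1) != Audit(week 2); Launch(week 3) != Refactor(week 2); Draft(week 2) != Launch(week 3); Research(week 1) != Plan(week 4); Plan=week 4 in [week 4,week 7]; Research=week 1 in [week 1,week 4].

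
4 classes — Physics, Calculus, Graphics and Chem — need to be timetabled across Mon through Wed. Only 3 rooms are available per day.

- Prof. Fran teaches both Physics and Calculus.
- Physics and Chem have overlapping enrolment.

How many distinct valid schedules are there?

36

Splitting on Physics: it can be Mon (12), Tue (12), Wed (12). Listing each branch's schedules as (Calculus, Graphics, Chem):
Physics=Mon: (Tue,Mon,Tue) (Tue,Mon,Wed) (Tue,Tue,Tue) (Tue,Tue,Wed) (Tue,Wed,Tue) (Tue,Wed,Wed) (Wed,Mon,Tue) (Wed,Mon,Wed) (Wed,Tue,Tue) (Wed,Tue,Wed) (Wed,Wed,Tue) (Wed,Wed,Wed) — 12.
Physics=Tue: (Mon,Mon,Mon) (Mon,Mon,Wed) (Mon,Tue,Mon) (Mon,Tue,Wed) (Mon,Wed,Mon) (Mon,Wed,Wed) (Wed,Mon,Mon) (Wed,Mon,Wed) (Wed,Tue,Mon) (Wed,Tue,Wed) (Wed,Wed,Mon) (Wed,Wed,Wed) — 12.
Physics=Wed: (Mon,Mon,Mon) (Mon,Mon,Tue) (Mon,Tue,Mon) (Mon,Tue,Tue) (Mon,Wed,Mon) (Mon,Wed,Tue) (Tue,Mon,Mon) (Tue,Mon,Tue) (Tue,Tue,Mon) (Tue,Tue,Tue) (Tue,Wed,Mon) (Tue,Wed,Tue) — 12.
Summing: 12 + 12 + 12 = 36.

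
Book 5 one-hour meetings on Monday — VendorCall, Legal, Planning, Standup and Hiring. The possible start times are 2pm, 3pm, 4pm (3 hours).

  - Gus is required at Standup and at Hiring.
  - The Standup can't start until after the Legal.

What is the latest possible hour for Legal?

Downstream work caps Legal at 3pm.
Legal at 3pm is achievable: Planning in 2pm; Legal in 3pm; Hiring in 2pm; VendorCall in 2pm; Standup in 4pm.

3pm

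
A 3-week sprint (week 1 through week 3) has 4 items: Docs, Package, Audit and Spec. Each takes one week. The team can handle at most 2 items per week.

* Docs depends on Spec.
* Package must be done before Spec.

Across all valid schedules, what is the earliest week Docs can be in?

Precedence pushes Docs to at least week 3.
Docs at week 3 is achievable: Spec=week 2; Docs=week 3; Package=week 1; Audit=week 1.

week 3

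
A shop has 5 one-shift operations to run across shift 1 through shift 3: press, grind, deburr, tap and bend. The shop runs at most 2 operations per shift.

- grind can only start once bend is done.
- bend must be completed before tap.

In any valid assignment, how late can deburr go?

deburr at shift 3 is achievable: press in shift 1, deburr in shift 3, tap in shift 2, bend in shift 1, grind in shift 2.

shift 3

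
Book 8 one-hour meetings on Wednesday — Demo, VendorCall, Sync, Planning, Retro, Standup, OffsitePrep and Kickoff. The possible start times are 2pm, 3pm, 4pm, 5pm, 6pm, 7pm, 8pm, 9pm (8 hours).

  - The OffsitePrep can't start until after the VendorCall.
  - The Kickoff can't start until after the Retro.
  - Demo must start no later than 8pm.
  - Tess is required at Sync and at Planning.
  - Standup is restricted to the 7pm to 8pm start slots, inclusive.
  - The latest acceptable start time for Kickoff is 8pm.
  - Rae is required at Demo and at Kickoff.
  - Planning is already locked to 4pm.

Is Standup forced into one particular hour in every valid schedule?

Standup can be 7pm (e.g. Planning -> 4pm; OffsitePrep -> 3pm; Demo -> 2pm; VendorCall -> 2pm; Sync -> 2pm; Kickoff -> 3pm; Standup -> 7pm; Retro -> 2pm) or 8pm (e.g. OffsitePrep -> 3pm; Sync -> 2pm; Kickoff -> 3pm; Demo -> 2pm; VendorCall -> 2pm; Standup -> 8pm; Planning -> 4pm; Retro -> 2pm).

No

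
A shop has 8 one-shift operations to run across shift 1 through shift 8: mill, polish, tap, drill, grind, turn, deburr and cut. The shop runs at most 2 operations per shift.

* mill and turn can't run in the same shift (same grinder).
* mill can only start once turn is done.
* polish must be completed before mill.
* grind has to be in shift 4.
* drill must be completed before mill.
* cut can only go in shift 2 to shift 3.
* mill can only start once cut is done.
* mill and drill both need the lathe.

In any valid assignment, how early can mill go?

shift 3

Precedence pushes mill to at least shift 3.
mill at shift 3 is achievable: mill=shift 3; grind=shift 4; turn=shift 2; tap=shift 3; drill=shift 1; cut=shift 2; polish=shift 1; deburr=shift 4.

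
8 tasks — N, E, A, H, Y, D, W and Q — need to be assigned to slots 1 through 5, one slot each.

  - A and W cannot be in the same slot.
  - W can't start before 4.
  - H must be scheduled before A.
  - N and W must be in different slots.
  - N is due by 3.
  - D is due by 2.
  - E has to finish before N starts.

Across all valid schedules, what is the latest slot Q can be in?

5

Q at 5 is achievable: D -> 1, A -> 2, W -> 4, Q -> 5, Y -> 1, E -> 1, H -> 1, N -> 2.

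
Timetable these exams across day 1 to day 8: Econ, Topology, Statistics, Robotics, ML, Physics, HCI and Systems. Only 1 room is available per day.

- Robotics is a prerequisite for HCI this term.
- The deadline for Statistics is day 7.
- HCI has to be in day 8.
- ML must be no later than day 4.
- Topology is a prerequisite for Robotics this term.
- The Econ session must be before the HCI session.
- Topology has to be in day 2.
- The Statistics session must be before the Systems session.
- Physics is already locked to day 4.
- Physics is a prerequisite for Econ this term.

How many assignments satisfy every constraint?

15

Splitting on Econ: it can be day 5 (5), day 6 (5), day 7 (5). Listing each branch's schedules as (Topology, Statistics, Robotics, ML, Physics, HCI, Systems) by day number:
Econ=day 5: (2,1,6,3,4,8,7) (2,1,7,3,4,8,6) (2,3,6,1,4,8,7) (2,3,7,1,4,8,6) (2,6,3,1,4,8,7) — 5.
Econ=day 6: (2,1,5,3,4,8,7) (2,1,7,3,4,8,5) (2,3,5,1,4,8,7) (2,3,7,1,4,8,5) (2,5,3,1,4,8,7) — 5.
Econ=day 7: (2,1,5,3,4,8,6) (2,1,6,3,4,8,5) (2,3,5,1,4,8,6) (2,3,6,1,4,8,5) (2,5,3,1,4,8,6) — 5.
Summing: 5 + 5 + 5 = 15.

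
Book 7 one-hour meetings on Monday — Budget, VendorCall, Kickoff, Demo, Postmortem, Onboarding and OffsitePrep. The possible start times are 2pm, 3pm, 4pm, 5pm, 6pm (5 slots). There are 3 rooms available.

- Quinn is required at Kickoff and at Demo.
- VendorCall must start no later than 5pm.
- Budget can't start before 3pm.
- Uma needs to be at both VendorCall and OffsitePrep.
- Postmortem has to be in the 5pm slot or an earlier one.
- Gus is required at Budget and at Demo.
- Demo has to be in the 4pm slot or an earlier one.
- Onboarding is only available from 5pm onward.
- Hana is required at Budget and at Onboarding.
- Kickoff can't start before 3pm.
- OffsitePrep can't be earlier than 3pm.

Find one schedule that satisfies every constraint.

OffsitePrep in 3pm; Budget in 3pm; Kickoff in 3pm; VendorCall in 2pm; Postmortem in 2pm; Demo in 2pm; Onboarding in 5pm

Checking: VendorCall(2pm) != OffsitePrep(3pm); Kickoff(3pm) != Demo(2pm); Budget(3pm) != Demo(2pm); Budget(3pm) != Onboarding(5pm); Onboarding=5pm in [5pm,6pm]; Kickoff=3pm in [3pm,6pm]; Budget=3pm in [3pm,6pm]; VendorCall=2pm in [2pm,5pm]; OffsitePrep=3pm in [3pm,6pm]; Demo=2pm in [2pm,4pm]; Postmortem=2pm in [2pm,5pm]; max 3 per slot (cap 3).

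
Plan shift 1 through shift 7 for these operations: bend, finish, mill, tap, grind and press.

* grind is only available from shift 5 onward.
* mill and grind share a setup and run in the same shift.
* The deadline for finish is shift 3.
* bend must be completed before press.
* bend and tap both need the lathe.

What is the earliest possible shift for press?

Precedence pushes press to at least shift 2.
press at shift 2 is achievable: finish=shift 1, mill=shift 5, tap=shift 2, press=shift 2, bend=shift 1, grind=shift 5.

shift 2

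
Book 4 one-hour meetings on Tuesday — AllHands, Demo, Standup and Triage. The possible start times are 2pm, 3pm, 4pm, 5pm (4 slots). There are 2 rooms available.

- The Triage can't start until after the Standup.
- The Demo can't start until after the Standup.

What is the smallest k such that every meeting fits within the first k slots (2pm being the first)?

2 slots

The precedence chain requires at least 2 distinct slots.
With at most 2 per slot and 4 meetings, at least 2 slots are needed.
2 works (last occupied slot: 3pm): for example Demo in 3pm, AllHands in 2pm, Standup in 2pm, Triage in 3pm.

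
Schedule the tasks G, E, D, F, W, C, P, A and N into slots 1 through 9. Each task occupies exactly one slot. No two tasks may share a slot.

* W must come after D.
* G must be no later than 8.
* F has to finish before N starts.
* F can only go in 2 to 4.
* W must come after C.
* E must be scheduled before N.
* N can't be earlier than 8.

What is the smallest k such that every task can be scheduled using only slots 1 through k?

9

The precedence chain requires at least 2 distinct slots.
With at most 1 per slot and 9 tasks, at least 9 slots are needed.
N can't be placed before 8, so the schedule must run through at least slot 8.
9 works (last occupied slot: 9): for example P=7, N=8, F=2, C=4, A=9, W=5, D=3, G=1, E=6.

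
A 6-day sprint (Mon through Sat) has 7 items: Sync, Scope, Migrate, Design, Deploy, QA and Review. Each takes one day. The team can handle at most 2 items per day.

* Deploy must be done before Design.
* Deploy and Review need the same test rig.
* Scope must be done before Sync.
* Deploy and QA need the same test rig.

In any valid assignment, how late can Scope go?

Downstream work caps Scope at Fri.
Scope at Fri is achievable: Review in Wed, Design in Tue, Deploy in Mon, Migrate in Mon, QA in Tue, Sync in Sat, Scope in Fri.

Fri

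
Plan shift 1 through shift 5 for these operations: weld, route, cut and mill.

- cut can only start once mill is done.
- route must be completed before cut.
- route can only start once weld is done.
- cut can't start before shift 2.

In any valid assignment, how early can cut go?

shift 3

Cut is available from shift 2; precedence pushes cut to at least shift 3.
cut at shift 3 is achievable: mill -> shift 1, weld -> shift 1, cut -> shift 3, route -> shift 2.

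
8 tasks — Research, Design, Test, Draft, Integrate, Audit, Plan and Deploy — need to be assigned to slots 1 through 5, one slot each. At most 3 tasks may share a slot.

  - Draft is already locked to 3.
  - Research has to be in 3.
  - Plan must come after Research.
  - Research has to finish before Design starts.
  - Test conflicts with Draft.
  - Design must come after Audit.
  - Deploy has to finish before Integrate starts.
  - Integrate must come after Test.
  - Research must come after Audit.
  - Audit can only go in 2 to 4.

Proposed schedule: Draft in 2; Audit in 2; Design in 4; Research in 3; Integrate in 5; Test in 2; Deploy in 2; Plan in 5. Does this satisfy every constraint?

Invalid. Test conflicts with Draft.

At most 3 tasks may share a slot — violated.
Research has to finish before Design starts — holds.
Deploy has to finish before Integrate starts — holds.
Research has to be in 3 — holds.
Integrate must come after Test — holds.
Audit can only go in 2 to 4 — holds.
Research must come after Audit — holds.
Plan must come after Research — holds.
Draft is already locked to 3 — violated.
Test conflicts with Draft — violated.
Design must come after Audit — holds.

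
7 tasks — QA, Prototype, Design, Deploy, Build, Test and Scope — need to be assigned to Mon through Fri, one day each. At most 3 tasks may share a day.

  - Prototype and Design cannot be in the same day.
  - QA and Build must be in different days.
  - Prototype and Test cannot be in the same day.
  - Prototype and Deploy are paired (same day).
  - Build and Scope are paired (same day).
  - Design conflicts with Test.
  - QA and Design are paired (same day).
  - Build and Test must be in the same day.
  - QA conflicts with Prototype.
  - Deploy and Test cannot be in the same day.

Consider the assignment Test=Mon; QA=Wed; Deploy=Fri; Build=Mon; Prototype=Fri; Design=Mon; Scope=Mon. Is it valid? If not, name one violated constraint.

No — it violates: QA and Design are paired (same day)

QA and Build must be in different days — holds.
Build and Test must be in the same day — holds.
QA conflicts with Prototype — holds.
Deploy and Test cannot be in the same day — holds.
Prototype and Test cannot be in the same day — holds.
At most 3 tasks may share a day — violated.
Prototype and Design cannot be in the same day — holds.
Design conflicts with Test — violated.
Build and Scope are paired (same day) — holds.
QA and Design are paired (same day) — violated.
Prototype and Deploy are paired (same day) — holds.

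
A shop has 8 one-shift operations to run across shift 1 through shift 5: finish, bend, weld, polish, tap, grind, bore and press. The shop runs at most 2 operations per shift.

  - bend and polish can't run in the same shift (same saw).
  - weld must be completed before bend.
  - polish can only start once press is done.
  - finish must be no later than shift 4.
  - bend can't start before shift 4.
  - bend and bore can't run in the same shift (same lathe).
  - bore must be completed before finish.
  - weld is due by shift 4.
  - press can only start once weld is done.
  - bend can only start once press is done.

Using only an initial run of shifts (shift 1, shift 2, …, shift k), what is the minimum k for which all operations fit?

The precedence chain requires at least 3 distinct shifts.
With at most 2 per shift and 8 operations, at least 4 shifts are needed.
bend can't be placed before shift 4, so the schedule must run through at least shift 4.
4 works (last occupied shift: shift 4): for example bend -> shift 4, bore -> shift 1, tap -> shift 3, grind -> shift 4, weld -> shift 1, press -> shift 2, polish -> shift 3, finish -> shift 2.

4 shifts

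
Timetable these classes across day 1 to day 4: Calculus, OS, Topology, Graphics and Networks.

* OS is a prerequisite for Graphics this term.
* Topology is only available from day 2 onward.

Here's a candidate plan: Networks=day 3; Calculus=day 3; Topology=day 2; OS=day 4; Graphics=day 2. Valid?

Topology is only available from day 2 onward — holds.
OS is a prerequisite for Graphics this term — violated.

No — it violates: OS is a prerequisite for Graphics this term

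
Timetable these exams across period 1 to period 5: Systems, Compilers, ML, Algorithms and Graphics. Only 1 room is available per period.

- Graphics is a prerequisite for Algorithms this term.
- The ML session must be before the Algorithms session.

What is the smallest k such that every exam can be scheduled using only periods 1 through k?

The precedence chain requires at least 2 distinct periods.
With at most 1 per period and 5 exams, at least 5 periods are needed.
5 works (last occupied period: period 5): for example Algorithms=period 3; Graphics=period 2; ML=period 1; Compilers=period 5; Systems=period 4.

5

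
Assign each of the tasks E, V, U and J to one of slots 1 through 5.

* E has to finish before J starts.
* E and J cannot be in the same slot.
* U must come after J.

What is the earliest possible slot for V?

V at 1 is achievable: V -> 1, E -> 1, J -> 2, U -> 3.

1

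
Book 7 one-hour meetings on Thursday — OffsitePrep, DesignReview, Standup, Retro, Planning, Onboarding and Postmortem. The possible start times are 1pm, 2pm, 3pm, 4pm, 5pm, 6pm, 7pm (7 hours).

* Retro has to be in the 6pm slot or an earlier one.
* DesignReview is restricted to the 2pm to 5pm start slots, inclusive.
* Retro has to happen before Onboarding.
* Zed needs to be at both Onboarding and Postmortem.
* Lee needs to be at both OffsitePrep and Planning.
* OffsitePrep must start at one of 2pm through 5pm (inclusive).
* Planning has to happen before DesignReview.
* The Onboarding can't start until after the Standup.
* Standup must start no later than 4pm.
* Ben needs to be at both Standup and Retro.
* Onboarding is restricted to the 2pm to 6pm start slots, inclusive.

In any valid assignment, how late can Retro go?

5pm

Retro's own window allows nothing later than 6pm; downstream work caps Retro at 5pm.
Retro at 5pm is achievable: Retro=5pm, Postmortem=1pm, DesignReview=2pm, OffsitePrep=2pm, Onboarding=6pm, Planning=1pm, Standup=1pm.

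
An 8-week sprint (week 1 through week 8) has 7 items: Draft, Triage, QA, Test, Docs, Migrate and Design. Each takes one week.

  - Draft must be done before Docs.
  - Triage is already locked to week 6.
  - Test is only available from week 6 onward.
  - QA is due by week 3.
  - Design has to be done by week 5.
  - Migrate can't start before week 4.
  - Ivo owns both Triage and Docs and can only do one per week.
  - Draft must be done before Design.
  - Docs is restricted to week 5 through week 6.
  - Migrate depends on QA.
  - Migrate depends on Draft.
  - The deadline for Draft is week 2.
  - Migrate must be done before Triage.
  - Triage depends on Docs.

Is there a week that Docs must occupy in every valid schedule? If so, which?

week 5

Docs's window is week 5–week 6.
Triage is fixed at week 6, and Docs can't share a week with Triage.
So Docs must be week 5.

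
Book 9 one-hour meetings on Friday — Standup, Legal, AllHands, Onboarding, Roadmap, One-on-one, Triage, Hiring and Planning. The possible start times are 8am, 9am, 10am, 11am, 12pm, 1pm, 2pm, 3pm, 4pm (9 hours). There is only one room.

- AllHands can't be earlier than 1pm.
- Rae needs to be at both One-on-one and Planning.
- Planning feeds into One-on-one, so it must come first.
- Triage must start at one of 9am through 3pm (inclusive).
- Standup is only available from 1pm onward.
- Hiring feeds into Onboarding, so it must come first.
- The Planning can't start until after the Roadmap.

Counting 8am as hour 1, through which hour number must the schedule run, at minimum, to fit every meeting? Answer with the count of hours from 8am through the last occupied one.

9 hours

The precedence chain requires at least 3 distinct hours.
With at most 1 per hour and 9 meetings, at least 9 hours are needed.
Standup can't be placed before 1pm — that is hour 6 counting from 8am — so the schedule must run through at least 6 hours.
9 works (last occupied hour: 4pm): for example One-on-one -> 3pm, Hiring -> 11am, Triage -> 9am, Planning -> 10am, AllHands -> 2pm, Roadmap -> 8am, Onboarding -> 12pm, Legal -> 4pm, Standup -> 1pm.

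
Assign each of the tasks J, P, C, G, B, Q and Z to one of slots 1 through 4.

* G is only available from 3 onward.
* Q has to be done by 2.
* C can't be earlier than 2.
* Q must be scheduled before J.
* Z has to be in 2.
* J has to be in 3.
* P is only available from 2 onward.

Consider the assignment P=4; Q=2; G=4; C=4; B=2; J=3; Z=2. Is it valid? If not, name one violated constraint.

Yes

C can't be earlier than 2 — holds.
Q has to be done by 2 — holds.
Z has to be in 2 — holds.
P is only available from 2 onward — holds.
J has to be in 3 — holds.
G is only available from 3 onward — holds.
Q must be scheduled before J — holds.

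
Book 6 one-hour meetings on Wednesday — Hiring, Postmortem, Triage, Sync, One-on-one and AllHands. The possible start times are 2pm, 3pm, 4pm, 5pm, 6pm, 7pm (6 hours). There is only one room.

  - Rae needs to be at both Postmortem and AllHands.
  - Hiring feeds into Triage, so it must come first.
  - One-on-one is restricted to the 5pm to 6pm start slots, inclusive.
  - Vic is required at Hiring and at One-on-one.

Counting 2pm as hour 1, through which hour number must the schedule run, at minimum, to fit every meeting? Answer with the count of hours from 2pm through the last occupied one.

The precedence chain requires at least 2 distinct hours.
With at most 1 per hour and 6 meetings, at least 6 hours are needed.
One-on-one can't be placed before 5pm — that is hour 4 counting from 2pm — so the schedule must run through at least 4 hours.
6 works (last occupied hour: 7pm): for example Hiring -> 2pm; Triage -> 3pm; AllHands -> 7pm; Postmortem -> 4pm; One-on-one -> 5pm; Sync -> 6pm.

6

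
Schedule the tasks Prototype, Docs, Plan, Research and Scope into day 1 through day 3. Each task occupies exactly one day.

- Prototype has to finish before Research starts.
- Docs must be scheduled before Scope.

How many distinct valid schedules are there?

27

Splitting on Prototype: it can be day 1 (18), day 2 (9). Listing each branch's schedules as (Docs, Plan, Research, Scope) by day number:
Prototype=day 1: (1,1,2,2) (1,1,2,3) (1,1,3,2) (1,1,3,3) (1,2,2,2) (1,2,2,3) (1,2,3,2) (1,2,3,3) (1,3,2,2) (1,3,2,3) (1,3,3,2) (1,3,3,3) (2,1,2,3) (2,1,3,3) (2,2,2,3) (2,2,3,3) (2,3,2,3) (2,3,3,3) — 18.
Prototype=day 2: (1,1,3,2) (1,1,3,3) (1,2,3,2) (1,2,3,3) (1,3,3,2) (1,3,3,3) (2,1,3,3) (2,2,3,3) (2,3,3,3) — 9.
Summing: 18 + 9 = 27.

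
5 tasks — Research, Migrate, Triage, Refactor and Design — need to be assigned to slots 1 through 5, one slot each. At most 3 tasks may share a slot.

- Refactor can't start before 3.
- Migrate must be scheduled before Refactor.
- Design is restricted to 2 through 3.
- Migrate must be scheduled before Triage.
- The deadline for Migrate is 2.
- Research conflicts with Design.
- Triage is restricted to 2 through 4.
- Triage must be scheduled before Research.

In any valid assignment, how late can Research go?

5

Precedence pushes Research to at least 3.
Research at 5 is achievable: Triage in 2, Design in 2, Migrate in 1, Refactor in 3, Research in 5.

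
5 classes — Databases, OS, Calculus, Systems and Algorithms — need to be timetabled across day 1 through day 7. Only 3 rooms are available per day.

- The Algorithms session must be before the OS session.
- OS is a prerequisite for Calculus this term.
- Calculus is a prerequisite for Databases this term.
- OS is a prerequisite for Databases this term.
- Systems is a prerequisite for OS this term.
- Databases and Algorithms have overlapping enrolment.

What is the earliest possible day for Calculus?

day 3

Precedence pushes Calculus to at least day 3; downstream work caps Calculus at day 6.
Calculus at day 3 is achievable: Databases in day 4; Systems in day 1; Algorithms in day 1; OS in day 2; Calculus in day 3.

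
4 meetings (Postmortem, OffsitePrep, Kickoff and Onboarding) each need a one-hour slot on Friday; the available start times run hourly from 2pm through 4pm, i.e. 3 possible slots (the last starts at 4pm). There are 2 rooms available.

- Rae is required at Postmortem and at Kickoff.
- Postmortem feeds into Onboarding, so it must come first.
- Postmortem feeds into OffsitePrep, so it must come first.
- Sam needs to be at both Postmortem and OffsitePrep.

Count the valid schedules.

Splitting on Postmortem: it can be 2pm (6), 3pm (1). Listing each branch's schedules as (OffsitePrep, Kickoff, Onboarding):
Postmortem=2pm: (3pm,3pm,4pm) (3pm,4pm,3pm) (3pm,4pm,4pm) (4pm,3pm,3pm) (4pm,3pm,4pm) (4pm,4pm,3pm) — 6.
Postmortem=3pm: (4pm,2pm,4pm) — 1.
Summing: 6 + 1 = 7.

7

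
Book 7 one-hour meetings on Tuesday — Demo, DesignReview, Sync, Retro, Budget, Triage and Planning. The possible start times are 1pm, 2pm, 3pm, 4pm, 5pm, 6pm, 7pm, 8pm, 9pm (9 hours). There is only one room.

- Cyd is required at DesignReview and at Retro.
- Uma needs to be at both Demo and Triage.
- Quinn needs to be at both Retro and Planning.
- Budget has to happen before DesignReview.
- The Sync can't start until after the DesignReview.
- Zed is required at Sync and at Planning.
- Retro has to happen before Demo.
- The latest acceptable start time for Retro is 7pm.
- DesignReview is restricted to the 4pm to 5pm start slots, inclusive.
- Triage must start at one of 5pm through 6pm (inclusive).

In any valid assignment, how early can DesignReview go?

4pm

DesignReview is available from 4pm; DesignReview's own window allows nothing later than 5pm.
DesignReview at 4pm is achievable: Triage=5pm; Budget=3pm; DesignReview=4pm; Planning=7pm; Demo=2pm; Retro=1pm; Sync=6pm.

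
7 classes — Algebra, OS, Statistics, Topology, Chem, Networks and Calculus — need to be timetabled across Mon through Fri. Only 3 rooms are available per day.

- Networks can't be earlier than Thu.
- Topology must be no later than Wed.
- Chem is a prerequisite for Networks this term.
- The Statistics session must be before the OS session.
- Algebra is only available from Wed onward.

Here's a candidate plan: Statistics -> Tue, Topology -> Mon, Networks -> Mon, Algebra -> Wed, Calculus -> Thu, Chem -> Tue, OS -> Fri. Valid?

Algebra is only available from Wed onward — holds.
Topology must be no later than Wed — holds.
The Statistics session must be before the OS session — holds.
Networks can't be earlier than Thu — violated.
Only 3 rooms are available per day — holds.
Chem is a prerequisite for Networks this term — violated.

Invalid. Networks can't be earlier than Thu.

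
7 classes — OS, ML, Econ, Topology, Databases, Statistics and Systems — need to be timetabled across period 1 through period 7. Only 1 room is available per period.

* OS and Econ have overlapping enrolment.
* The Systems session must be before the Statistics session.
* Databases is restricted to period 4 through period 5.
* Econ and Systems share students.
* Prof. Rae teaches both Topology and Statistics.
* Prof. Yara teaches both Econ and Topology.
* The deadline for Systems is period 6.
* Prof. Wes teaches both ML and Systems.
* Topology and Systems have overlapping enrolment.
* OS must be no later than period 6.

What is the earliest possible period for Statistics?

period 2

Precedence pushes Statistics to at least period 2.
Statistics at period 2 is achievable: Topology -> period 7, Systems -> period 1, OS -> period 3, ML -> period 5, Econ -> period 6, Databases -> period 4, Statistics -> period 2.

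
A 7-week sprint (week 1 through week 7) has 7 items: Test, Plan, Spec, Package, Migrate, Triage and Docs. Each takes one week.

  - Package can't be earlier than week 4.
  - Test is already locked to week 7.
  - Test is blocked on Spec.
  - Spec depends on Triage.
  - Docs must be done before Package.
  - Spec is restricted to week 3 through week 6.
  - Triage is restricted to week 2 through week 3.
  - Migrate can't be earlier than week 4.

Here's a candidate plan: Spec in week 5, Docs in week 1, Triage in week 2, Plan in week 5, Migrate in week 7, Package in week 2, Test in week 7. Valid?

Spec depends on Triage — holds.
Test is blocked on Spec — holds.
Spec is restricted to week 3 through week 6 — holds.
Triage is restricted to week 2 through week 3 — holds.
Package can't be earlier than week 4 — violated.
Test is already locked to week 7 — holds.
Migrate can't be earlier than week 4 — holds.
Docs must be done before Package — holds.

Invalid. Package can't be earlier than week 4.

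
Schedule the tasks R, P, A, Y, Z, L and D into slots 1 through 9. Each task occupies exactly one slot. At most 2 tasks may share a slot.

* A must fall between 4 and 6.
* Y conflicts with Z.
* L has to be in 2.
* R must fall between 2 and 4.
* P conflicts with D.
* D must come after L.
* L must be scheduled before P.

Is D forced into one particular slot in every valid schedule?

No

D can be 3 (e.g. A in 4, Z in 3, R in 2, P in 4, D in 3, Y in 1, L in 2) or 4 (e.g. A in 4, L in 2, P in 3, Z in 3, R in 2, Y in 1, D in 4).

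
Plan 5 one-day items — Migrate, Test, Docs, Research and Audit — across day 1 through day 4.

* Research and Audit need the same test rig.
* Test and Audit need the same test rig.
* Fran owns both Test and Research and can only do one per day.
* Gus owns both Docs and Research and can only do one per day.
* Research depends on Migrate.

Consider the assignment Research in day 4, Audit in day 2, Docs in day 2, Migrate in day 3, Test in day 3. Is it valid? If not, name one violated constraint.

Test and Audit need the same test rig — holds.
Fran owns both Test and Research and can only do one per day — holds.
Research and Audit need the same test rig — holds.
Research depends on Migrate — holds.
Gus owns both Docs and Research and can only do one per day — holds.

Valid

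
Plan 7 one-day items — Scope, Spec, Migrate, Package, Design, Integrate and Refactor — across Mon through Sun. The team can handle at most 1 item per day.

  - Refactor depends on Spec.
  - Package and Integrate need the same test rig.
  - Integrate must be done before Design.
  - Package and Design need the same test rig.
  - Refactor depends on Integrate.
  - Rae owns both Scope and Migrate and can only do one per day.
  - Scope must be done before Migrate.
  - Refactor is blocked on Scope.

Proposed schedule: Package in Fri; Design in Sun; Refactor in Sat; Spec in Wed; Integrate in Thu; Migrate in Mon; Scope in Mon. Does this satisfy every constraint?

Package and Design need the same test rig — holds.
Refactor depends on Integrate — holds.
Integrate must be done before Design — holds.
Refactor depends on Spec — holds.
Package and Integrate need the same test rig — holds.
Refactor is blocked on Scope — holds.
Scope must be done before Migrate — violated.
The team can handle at most 1 item per day — violated.
Rae owns both Scope and Migrate and can only do one per day — violated.

Invalid. Rae owns both Scope and Migrate and can only do one per day.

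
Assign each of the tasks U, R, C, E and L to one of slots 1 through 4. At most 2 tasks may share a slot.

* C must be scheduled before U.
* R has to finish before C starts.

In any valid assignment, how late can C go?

3

Precedence pushes C to at least 2; downstream work caps C at 3.
C at 3 is achievable: R in 1; C in 3; L in 2; E in 1; U in 4.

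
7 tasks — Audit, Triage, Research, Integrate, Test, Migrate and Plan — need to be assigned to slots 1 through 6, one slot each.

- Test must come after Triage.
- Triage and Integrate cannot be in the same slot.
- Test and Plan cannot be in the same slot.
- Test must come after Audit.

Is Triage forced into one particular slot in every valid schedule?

Triage can be 1 (e.g. Test -> 2, Audit -> 1, Integrate -> 2, Research -> 1, Plan -> 1, Migrate -> 1, Triage -> 1) or 2 (e.g. Triage -> 2; Plan -> 1; Research -> 1; Test -> 3; Audit -> 1; Integrate -> 1; Migrate -> 1).

No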